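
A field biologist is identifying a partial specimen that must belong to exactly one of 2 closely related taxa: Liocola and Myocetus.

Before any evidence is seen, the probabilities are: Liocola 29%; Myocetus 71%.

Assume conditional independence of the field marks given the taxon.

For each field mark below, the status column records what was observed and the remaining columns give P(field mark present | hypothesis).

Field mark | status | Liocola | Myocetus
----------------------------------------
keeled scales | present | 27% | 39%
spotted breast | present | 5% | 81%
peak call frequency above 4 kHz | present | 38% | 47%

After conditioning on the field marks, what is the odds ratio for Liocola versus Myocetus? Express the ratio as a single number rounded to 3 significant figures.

The normalizing constant cancels in an odds ratio, so compute prior × likelihood for the two hypotheses only:
  Liocola: 0.29 × 0.27 × 0.05 × 0.38 = 0.0014877
  Myocetus: 0.71 × 0.39 × 0.81 × 0.47 = 0.10542
Posterior odds = 0.0014877 / 0.10542 ≈ 0.0141.

0.0141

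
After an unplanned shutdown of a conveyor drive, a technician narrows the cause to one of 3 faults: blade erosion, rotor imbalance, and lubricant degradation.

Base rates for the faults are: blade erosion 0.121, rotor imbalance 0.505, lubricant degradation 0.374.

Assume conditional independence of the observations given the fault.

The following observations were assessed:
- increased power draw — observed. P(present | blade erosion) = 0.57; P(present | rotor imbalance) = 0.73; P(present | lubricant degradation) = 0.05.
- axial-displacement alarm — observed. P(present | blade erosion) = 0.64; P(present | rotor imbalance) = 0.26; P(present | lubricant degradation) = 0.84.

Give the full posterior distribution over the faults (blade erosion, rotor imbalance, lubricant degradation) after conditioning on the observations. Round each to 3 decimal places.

0.284, 0.616, 0.101

Multiply each prior by the joint likelihood of the evidence pattern:
  blade erosion: 0.121 × 0.57 × 0.64 = 0.044141
  rotor imbalance: 0.505 × 0.73 × 0.26 = 0.095849
  lubricant degradation: 0.374 × 0.05 × 0.84 = 0.015708
The unnormalized weights sum to 0.1557.
P(blade erosion | evidence) = 0.044141 / 0.1557 ≈ 0.284
P(rotor imbalance | evidence) = 0.095849 / 0.1557 ≈ 0.616
P(lubricant degradation | evidence) = 0.015708 / 0.1557 ≈ 0.101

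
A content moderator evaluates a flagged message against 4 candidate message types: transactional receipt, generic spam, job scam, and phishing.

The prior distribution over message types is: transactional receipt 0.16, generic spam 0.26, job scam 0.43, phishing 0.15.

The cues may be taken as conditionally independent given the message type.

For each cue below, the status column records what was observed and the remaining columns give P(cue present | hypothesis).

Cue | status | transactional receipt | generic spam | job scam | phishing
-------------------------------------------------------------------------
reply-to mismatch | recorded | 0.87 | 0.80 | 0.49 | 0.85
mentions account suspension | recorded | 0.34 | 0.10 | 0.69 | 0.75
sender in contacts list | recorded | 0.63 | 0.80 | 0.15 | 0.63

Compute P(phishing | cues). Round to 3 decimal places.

Multiply each prior by the joint likelihood of the cue pattern:
  transactional receipt: 0.16 × 0.87 × 0.34 × 0.63 = 0.029817
  generic spam: 0.26 × 0.80 × 0.10 × 0.80 = 0.01664
  job scam: 0.43 × 0.49 × 0.69 × 0.15 = 0.021807
  phishing: 0.15 × 0.85 × 0.75 × 0.63 = 0.060244
Marginal likelihood of the evidence = 0.12851.
P(phishing | evidence) = 0.060244 / 0.12851 ≈ 0.469.

0.469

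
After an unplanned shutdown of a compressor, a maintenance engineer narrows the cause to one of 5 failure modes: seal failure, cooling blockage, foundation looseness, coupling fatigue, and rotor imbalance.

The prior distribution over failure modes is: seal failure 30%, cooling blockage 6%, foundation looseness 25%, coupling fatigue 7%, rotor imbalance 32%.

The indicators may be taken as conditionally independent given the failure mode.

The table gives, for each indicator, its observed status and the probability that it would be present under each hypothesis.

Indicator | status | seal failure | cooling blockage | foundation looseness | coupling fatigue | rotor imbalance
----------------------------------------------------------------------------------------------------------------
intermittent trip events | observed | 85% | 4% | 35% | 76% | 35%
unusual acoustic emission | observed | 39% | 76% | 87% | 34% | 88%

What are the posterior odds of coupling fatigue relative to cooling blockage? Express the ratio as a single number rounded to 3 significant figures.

Posterior odds equal prior odds times the likelihood ratio; only the two competing hypotheses matter.
  coupling fatigue: 0.07 × 0.76 × 0.34 = 0.018088
  cooling blockage: 0.06 × 0.04 × 0.76 = 0.001824
Posterior odds = 0.018088 / 0.001824 ≈ 9.92.

9.92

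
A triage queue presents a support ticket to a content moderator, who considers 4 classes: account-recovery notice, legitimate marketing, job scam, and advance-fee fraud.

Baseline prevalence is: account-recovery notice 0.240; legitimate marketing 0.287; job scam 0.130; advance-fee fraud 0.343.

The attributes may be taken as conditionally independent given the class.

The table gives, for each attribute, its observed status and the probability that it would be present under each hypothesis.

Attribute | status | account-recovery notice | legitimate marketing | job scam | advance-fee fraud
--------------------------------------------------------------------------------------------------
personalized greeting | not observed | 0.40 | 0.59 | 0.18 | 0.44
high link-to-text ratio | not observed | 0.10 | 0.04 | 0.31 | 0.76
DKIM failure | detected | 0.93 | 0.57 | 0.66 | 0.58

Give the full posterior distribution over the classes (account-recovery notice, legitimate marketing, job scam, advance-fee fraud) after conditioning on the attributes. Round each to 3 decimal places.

By Bayes' rule with conditional independence, the unnormalized weight for each hypothesis is prior × ∏ likelihoods (using 1 − P(present | H) for each absent attribute):
  account-recovery notice: 0.240 × (1 − 0.40) × (1 − 0.10) × 0.93 = 0.12053
  legitimate marketing: 0.287 × (1 − 0.59) × (1 − 0.04) × 0.57 = 0.064389
  job scam: 0.130 × (1 − 0.18) × (1 − 0.31) × 0.66 = 0.048546
  advance-fee fraud: 0.343 × (1 − 0.44) × (1 − 0.76) × 0.58 = 0.026738
Marginal likelihood of the evidence = 0.2602.
P(account-recovery notice | evidence) = 0.12053 / 0.2602 ≈ 0.463
P(legitimate marketing | evidence) = 0.064389 / 0.2602 ≈ 0.247
P(job scam | evidence) = 0.048546 / 0.2602 ≈ 0.187
P(advance-fee fraud | evidence) = 0.026738 / 0.2602 ≈ 0.103

0.463, 0.247, 0.187, 0.103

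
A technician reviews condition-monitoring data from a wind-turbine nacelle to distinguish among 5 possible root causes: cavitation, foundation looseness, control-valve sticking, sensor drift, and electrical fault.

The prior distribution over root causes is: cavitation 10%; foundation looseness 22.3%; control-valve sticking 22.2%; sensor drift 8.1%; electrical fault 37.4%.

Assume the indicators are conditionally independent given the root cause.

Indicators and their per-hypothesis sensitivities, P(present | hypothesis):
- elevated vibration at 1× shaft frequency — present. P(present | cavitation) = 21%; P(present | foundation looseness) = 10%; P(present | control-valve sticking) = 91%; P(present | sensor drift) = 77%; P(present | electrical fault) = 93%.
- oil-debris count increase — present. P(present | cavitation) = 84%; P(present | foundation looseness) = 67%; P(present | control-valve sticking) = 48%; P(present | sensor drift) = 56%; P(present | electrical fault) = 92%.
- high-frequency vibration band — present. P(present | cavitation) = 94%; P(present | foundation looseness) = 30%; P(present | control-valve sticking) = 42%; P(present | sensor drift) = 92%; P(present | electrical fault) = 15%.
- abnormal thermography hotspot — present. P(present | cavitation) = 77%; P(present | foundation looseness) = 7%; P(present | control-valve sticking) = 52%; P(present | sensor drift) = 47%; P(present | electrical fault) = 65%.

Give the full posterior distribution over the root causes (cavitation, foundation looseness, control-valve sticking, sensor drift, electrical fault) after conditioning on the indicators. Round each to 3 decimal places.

0.158, 0.004, 0.263, 0.187, 0.387

For each hypothesis, the unnormalized posterior weight is prior × product of the indicator likelihoods:
  cavitation: 0.100 × 0.21 × 0.84 × 0.94 × 0.77 = 0.012768
  foundation looseness: 0.223 × 0.10 × 0.67 × 0.30 × 0.07 = 0.00031376
  control-valve sticking: 0.222 × 0.91 × 0.48 × 0.42 × 0.52 = 0.021178
  sensor drift: 0.081 × 0.77 × 0.56 × 0.92 × 0.47 = 0.015103
  electrical fault: 0.374 × 0.93 × 0.92 × 0.15 × 0.65 = 0.031199
The unnormalized weights sum to 0.080562.
P(cavitation | evidence) = 0.012768 / 0.080562 ≈ 0.158
P(foundation looseness | evidence) = 0.00031376 / 0.080562 ≈ 0.004
P(control-valve sticking | evidence) = 0.021178 / 0.080562 ≈ 0.263
P(sensor drift | evidence) = 0.015103 / 0.080562 ≈ 0.187
P(electrical fault | evidence) = 0.031199 / 0.080562 ≈ 0.387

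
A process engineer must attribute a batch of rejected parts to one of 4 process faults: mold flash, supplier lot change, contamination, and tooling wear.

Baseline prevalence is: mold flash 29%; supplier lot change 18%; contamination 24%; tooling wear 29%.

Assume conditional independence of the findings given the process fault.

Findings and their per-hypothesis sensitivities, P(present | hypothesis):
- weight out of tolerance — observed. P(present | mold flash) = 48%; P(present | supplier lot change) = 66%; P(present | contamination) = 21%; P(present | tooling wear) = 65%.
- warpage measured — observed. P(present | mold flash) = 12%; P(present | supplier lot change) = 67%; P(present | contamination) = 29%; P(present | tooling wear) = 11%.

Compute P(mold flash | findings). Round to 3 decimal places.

Multiply each prior by the joint likelihood of the evidence pattern:
  mold flash: 0.29 × 0.48 × 0.12 = 0.016704
  supplier lot change: 0.18 × 0.66 × 0.67 = 0.079596
  contamination: 0.24 × 0.21 × 0.29 = 0.014616
  tooling wear: 0.29 × 0.65 × 0.11 = 0.020735
Normalizing constant Z = 0.016704 + 0.079596 + 0.014616 + 0.020735 = 0.13165.
P(mold flash | evidence) = 0.016704 / 0.13165 ≈ 0.127.

0.127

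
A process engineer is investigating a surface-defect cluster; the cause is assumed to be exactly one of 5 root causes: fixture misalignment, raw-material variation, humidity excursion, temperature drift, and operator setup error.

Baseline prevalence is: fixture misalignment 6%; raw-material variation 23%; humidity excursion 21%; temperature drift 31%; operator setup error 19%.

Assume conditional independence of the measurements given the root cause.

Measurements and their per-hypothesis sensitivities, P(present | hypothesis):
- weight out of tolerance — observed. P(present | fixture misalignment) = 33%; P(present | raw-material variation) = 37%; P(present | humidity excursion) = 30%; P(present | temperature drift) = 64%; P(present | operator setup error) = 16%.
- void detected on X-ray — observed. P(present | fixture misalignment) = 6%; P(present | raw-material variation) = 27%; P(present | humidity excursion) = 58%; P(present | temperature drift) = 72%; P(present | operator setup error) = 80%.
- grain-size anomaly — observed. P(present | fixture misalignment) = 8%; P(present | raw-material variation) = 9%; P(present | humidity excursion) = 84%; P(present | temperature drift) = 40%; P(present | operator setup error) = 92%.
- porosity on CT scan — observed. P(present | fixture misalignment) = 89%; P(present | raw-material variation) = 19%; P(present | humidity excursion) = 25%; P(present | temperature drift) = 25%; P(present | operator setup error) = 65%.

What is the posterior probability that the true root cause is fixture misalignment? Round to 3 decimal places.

Multiply each prior by the joint likelihood of the measurement pattern:
  fixture misalignment: 0.06 × 0.33 × 0.06 × 0.08 × 0.89 = 8.4586e-05
  raw-material variation: 0.23 × 0.37 × 0.27 × 0.09 × 0.19 = 0.00039291
  humidity excursion: 0.21 × 0.30 × 0.58 × 0.84 × 0.25 = 0.0076734
  temperature drift: 0.31 × 0.64 × 0.72 × 0.40 × 0.25 = 0.014285
  operator setup error: 0.19 × 0.16 × 0.80 × 0.92 × 0.65 = 0.014543
The unnormalized weights sum to 0.036979.
P(fixture misalignment | evidence) = 8.4586e-05 / 0.036979 ≈ 0.002.

0.002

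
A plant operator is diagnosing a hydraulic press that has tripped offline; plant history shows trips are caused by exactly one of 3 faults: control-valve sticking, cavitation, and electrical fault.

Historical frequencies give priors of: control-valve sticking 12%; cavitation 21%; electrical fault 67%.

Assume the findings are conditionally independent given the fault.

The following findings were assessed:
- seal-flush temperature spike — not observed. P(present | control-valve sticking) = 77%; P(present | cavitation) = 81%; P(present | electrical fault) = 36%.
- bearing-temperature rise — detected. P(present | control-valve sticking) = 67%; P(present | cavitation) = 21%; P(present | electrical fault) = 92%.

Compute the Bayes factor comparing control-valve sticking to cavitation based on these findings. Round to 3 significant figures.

Joint likelihood of the evidence pattern under each hypothesis (using 1 − P(present | H) for each absent finding):
  control-valve sticking: (1 − 0.77) × 0.67 = 0.1541
  cavitation: (1 − 0.81) × 0.21 = 0.0399
Bayes factor = 0.1541 / 0.0399 ≈ 3.86

3.86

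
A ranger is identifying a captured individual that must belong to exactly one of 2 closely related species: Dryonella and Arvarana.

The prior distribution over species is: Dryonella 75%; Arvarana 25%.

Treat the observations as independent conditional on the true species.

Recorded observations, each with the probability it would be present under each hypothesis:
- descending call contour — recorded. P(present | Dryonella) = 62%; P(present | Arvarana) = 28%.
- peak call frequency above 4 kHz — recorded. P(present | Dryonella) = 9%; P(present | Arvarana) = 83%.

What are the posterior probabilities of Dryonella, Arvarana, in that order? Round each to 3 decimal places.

Multiply each prior by the joint likelihood of the evidence pattern:
  Dryonella: 0.75 × 0.62 × 0.09 = 0.04185
  Arvarana: 0.25 × 0.28 × 0.83 = 0.0581
The unnormalized weights sum to 0.09995.
P(Dryonella | evidence) = 0.04185 / 0.09995 ≈ 0.419
P(Arvarana | evidence) = 0.0581 / 0.09995 ≈ 0.581

0.419, 0.581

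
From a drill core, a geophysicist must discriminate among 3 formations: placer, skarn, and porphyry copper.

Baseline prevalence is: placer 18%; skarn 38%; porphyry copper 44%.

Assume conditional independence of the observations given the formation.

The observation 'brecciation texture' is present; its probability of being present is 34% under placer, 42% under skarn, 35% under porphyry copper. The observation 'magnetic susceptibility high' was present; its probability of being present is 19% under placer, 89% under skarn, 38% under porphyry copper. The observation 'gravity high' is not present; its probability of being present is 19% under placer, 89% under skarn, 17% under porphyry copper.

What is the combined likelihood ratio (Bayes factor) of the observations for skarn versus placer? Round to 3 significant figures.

0.786

Joint likelihood of the evidence pattern under each hypothesis (using 1 − P(present | H) for each absent observation):
  skarn: 0.42 × 0.89 × (1 − 0.89) = 0.041118
  placer: 0.34 × 0.19 × (1 − 0.19) = 0.052326
Bayes factor = 0.041118 / 0.052326 ≈ 0.786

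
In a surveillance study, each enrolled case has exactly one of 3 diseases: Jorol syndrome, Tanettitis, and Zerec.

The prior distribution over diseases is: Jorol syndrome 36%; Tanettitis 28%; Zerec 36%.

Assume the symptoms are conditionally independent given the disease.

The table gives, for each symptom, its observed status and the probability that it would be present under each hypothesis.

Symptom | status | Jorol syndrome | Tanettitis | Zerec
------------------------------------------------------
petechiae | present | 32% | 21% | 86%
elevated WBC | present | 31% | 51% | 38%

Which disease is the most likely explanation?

For each hypothesis, the unnormalized posterior weight is prior × product of the symptom likelihoods:
  Jorol syndrome: 0.36 × 0.32 × 0.31 = 0.035712
  Tanettitis: 0.28 × 0.21 × 0.51 = 0.029988
  Zerec: 0.36 × 0.86 × 0.38 = 0.11765
The unnormalized weights sum to 0.18335.
P(Jorol syndrome | evidence) ≈ 0.035712 / 0.18335 ≈ 0.195
P(Tanettitis | evidence) ≈ 0.029988 / 0.18335 ≈ 0.164
P(Zerec | evidence) ≈ 0.11765 / 0.18335 ≈ 0.642
The largest is 0.642, so Zerec is most probable.

Zerec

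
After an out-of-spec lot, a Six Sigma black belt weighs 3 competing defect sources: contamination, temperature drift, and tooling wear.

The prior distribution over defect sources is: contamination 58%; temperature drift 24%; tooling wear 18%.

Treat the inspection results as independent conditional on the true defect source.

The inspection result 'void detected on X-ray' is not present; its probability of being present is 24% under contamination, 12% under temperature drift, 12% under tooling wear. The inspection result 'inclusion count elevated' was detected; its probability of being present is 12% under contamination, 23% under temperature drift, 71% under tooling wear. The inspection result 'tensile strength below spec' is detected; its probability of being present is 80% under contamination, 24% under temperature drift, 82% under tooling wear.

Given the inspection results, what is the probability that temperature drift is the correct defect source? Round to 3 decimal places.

0.080

Multiply each prior by the joint likelihood of the inspection result pattern (using 1 − P(present | H) for each absent inspection result):
  contamination: 0.58 × (1 − 0.24) × 0.12 × 0.80 = 0.042317
  temperature drift: 0.24 × (1 − 0.12) × 0.23 × 0.24 = 0.011658
  tooling wear: 0.18 × (1 − 0.12) × 0.71 × 0.82 = 0.09222
Normalizing constant Z = 0.042317 + 0.011658 + 0.09222 = 0.1462.
P(temperature drift | evidence) = 0.011658 / 0.1462 ≈ 0.080.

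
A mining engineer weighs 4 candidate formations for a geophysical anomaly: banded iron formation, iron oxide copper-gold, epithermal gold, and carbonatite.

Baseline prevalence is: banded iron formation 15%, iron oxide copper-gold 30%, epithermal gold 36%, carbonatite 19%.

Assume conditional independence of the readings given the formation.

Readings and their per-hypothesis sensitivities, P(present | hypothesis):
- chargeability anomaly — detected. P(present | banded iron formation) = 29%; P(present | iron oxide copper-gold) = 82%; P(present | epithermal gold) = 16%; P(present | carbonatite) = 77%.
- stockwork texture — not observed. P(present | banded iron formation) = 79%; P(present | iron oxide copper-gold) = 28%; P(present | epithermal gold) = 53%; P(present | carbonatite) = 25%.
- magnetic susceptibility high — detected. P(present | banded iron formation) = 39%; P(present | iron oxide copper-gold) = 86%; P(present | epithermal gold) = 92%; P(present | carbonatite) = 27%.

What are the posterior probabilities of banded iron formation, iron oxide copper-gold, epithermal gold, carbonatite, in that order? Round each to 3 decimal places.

Multiply each prior by the joint likelihood of the reading pattern (using 1 − P(present | H) for each absent reading):
  banded iron formation: 0.15 × 0.29 × (1 − 0.79) × 0.39 = 0.0035626
  iron oxide copper-gold: 0.30 × 0.82 × (1 − 0.28) × 0.86 = 0.15232
  epithermal gold: 0.36 × 0.16 × (1 − 0.53) × 0.92 = 0.024906
  carbonatite: 0.19 × 0.77 × (1 − 0.25) × 0.27 = 0.029626
The unnormalized weights sum to 0.21042.
P(banded iron formation | evidence) = 0.0035626 / 0.21042 ≈ 0.017
P(iron oxide copper-gold | evidence) = 0.15232 / 0.21042 ≈ 0.724
P(epithermal gold | evidence) = 0.024906 / 0.21042 ≈ 0.118
P(carbonatite | evidence) = 0.029626 / 0.21042 ≈ 0.141

0.017, 0.724, 0.118, 0.141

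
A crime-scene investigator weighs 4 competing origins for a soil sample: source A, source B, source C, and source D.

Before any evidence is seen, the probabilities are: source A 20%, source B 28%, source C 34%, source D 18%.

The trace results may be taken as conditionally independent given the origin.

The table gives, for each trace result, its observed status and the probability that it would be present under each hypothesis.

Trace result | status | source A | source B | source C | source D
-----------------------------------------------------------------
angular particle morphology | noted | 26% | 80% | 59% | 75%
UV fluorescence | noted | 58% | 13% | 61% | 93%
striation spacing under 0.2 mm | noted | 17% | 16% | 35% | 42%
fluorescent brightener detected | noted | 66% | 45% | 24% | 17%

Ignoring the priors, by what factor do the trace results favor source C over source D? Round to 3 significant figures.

0.607

The Bayes factor is the ratio of the joint likelihoods of the trace result pattern under the two hypotheses.
  source C: 0.59 × 0.61 × 0.35 × 0.24 = 0.030232
  source D: 0.75 × 0.93 × 0.42 × 0.17 = 0.049801
Bayes factor = 0.030232 / 0.049801 ≈ 0.607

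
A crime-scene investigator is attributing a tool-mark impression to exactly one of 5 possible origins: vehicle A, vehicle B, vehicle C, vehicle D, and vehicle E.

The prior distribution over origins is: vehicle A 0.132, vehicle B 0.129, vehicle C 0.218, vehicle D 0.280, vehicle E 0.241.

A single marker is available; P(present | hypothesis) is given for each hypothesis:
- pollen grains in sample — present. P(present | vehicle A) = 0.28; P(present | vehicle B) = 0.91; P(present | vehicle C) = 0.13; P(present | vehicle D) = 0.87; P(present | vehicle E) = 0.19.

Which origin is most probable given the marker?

vehicle D

By Bayes' rule, the unnormalized weight for each hypothesis is prior × likelihood:
  vehicle A: 0.132 × 0.28 = 0.03696
  vehicle B: 0.129 × 0.91 = 0.11739
  vehicle C: 0.218 × 0.13 = 0.02834
  vehicle D: 0.280 × 0.87 = 0.2436
  vehicle E: 0.241 × 0.19 = 0.04579
Normalizing constant Z = 0.03696 + 0.11739 + 0.02834 + 0.2436 + 0.04579 = 0.47208.
P(vehicle A | evidence) ≈ 0.03696 / 0.47208 ≈ 0.078
P(vehicle B | evidence) ≈ 0.11739 / 0.47208 ≈ 0.249
P(vehicle C | evidence) ≈ 0.02834 / 0.47208 ≈ 0.060
P(vehicle D | evidence) ≈ 0.2436 / 0.47208 ≈ 0.516
P(vehicle E | evidence) ≈ 0.04579 / 0.47208 ≈ 0.097
The largest is 0.516, so vehicle D is most probable.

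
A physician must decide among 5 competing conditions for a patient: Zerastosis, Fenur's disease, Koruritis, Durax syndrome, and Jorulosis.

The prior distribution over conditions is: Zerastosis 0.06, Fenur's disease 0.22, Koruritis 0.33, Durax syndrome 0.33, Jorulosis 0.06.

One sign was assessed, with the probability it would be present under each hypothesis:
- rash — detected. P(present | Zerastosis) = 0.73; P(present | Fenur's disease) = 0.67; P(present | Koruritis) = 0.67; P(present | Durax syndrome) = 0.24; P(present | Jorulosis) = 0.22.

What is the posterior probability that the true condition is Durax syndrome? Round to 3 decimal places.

Multiply each prior by the likelihood of the sign:
  Zerastosis: 0.06 × 0.73 = 0.0438
  Fenur's disease: 0.22 × 0.67 = 0.1474
  Koruritis: 0.33 × 0.67 = 0.2211
  Durax syndrome: 0.33 × 0.24 = 0.0792
  Jorulosis: 0.06 × 0.22 = 0.0132
Normalizing constant Z = 0.0438 + 0.1474 + 0.2211 + 0.0792 + 0.0132 = 0.5047.
P(Durax syndrome | evidence) = 0.0792 / 0.5047 ≈ 0.157.

0.157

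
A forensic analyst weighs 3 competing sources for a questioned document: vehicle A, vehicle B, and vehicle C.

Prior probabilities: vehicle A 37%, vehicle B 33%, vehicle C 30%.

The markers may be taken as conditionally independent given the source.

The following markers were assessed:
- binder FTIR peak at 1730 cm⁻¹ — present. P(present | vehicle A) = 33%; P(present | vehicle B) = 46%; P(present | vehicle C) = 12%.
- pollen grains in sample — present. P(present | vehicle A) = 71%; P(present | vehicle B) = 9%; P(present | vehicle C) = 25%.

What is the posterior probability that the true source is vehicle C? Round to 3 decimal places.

For each hypothesis, the unnormalized posterior weight is prior × product of the marker likelihoods:
  vehicle A: 0.37 × 0.33 × 0.71 = 0.086691
  vehicle B: 0.33 × 0.46 × 0.09 = 0.013662
  vehicle C: 0.30 × 0.12 × 0.25 = 0.009
The unnormalized weights sum to 0.10935.
P(vehicle C | evidence) = 0.009 / 0.10935 ≈ 0.082.

0.082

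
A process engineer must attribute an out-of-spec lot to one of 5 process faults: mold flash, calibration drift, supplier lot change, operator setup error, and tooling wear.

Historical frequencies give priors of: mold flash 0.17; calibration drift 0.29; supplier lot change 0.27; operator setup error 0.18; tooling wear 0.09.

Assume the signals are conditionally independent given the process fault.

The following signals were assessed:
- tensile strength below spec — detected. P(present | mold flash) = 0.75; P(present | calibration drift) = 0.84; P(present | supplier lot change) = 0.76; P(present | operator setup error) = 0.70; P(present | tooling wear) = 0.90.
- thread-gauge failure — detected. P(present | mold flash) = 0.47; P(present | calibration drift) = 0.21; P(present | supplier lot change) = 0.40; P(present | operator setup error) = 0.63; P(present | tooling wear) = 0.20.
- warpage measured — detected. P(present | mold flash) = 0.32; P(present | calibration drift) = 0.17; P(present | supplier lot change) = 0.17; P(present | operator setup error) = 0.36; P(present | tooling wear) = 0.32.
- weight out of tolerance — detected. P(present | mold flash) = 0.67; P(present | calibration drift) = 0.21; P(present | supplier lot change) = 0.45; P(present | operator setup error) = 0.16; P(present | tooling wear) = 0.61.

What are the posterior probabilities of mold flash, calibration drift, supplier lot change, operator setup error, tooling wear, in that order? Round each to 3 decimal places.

For each hypothesis, the unnormalized posterior weight is prior × product of the signal likelihoods:
  mold flash: 0.17 × 0.75 × 0.47 × 0.32 × 0.67 = 0.012848
  calibration drift: 0.29 × 0.84 × 0.21 × 0.17 × 0.21 = 0.0018263
  supplier lot change: 0.27 × 0.76 × 0.40 × 0.17 × 0.45 = 0.0062791
  operator setup error: 0.18 × 0.70 × 0.63 × 0.36 × 0.16 = 0.0045723
  tooling wear: 0.09 × 0.90 × 0.20 × 0.32 × 0.61 = 0.0031622
Normalizing constant Z = 0.012848 + 0.0018263 + 0.0062791 + 0.0045723 + 0.0031622 = 0.028688.
P(mold flash | evidence) = 0.012848 / 0.028688 ≈ 0.448
P(calibration drift | evidence) = 0.0018263 / 0.028688 ≈ 0.064
P(supplier lot change | evidence) = 0.0062791 / 0.028688 ≈ 0.219
P(operator setup error | evidence) = 0.0045723 / 0.028688 ≈ 0.159
P(tooling wear | evidence) = 0.0031622 / 0.028688 ≈ 0.110

0.448, 0.064, 0.219, 0.159, 0.110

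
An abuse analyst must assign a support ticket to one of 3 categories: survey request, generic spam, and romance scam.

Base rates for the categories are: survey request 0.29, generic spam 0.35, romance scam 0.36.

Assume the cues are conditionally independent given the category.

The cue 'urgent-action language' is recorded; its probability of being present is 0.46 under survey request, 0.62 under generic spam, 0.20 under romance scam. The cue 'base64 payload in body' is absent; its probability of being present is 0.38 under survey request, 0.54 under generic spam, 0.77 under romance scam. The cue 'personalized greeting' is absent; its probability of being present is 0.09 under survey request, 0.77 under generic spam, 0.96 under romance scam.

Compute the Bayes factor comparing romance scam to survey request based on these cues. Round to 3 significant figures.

0.00709

The Bayes factor is the ratio of the joint likelihoods of the cue pattern under the two hypotheses (using 1 − P(present | H) for each absent cue).
  romance scam: 0.20 × (1 − 0.77) × (1 − 0.96) = 0.00184
  survey request: 0.46 × (1 − 0.38) × (1 − 0.09) = 0.25953
Bayes factor = 0.00184 / 0.25953 ≈ 0.00709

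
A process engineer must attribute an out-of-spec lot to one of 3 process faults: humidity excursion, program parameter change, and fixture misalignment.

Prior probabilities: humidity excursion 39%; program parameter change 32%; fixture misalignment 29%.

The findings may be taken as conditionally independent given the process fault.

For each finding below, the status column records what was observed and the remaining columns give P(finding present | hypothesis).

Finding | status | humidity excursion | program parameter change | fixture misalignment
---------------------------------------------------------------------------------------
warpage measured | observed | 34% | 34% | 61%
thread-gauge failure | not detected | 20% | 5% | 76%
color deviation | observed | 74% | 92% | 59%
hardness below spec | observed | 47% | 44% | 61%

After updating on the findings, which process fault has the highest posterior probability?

program parameter change

Multiply each prior by the joint likelihood of the evidence pattern (using 1 − P(present | H) for each absent finding):
  humidity excursion: 0.39 × 0.34 × (1 − 0.20) × 0.74 × 0.47 = 0.036895
  program parameter change: 0.32 × 0.34 × (1 − 0.05) × 0.92 × 0.44 = 0.04184
  fixture misalignment: 0.29 × 0.61 × (1 − 0.76) × 0.59 × 0.61 = 0.01528
Normalizing constant Z = 0.036895 + 0.04184 + 0.01528 = 0.094015.
P(humidity excursion | evidence) ≈ 0.036895 / 0.094015 ≈ 0.392
P(program parameter change | evidence) ≈ 0.04184 / 0.094015 ≈ 0.445
P(fixture misalignment | evidence) ≈ 0.01528 / 0.094015 ≈ 0.163
The largest is 0.445, so program parameter change is most probable.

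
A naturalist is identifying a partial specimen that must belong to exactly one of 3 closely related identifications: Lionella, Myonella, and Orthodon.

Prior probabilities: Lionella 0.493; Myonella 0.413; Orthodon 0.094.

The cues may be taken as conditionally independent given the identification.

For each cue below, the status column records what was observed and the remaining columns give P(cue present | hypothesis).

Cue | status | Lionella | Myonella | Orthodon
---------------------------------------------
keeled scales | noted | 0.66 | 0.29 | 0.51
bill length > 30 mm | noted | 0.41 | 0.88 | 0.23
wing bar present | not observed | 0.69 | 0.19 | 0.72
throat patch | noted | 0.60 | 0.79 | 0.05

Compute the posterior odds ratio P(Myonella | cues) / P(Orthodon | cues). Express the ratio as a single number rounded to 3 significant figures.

Unnormalized posterior weight (prior times the cue likelihoods) for each of the two hypotheses (using 1 − P(present | H) for each absent cue):
  Myonella: 0.413 × 0.29 × 0.88 × (1 − 0.19) × 0.79 = 0.067444
  Orthodon: 0.094 × 0.51 × 0.23 × (1 − 0.72) × 0.05 = 0.00015437
Posterior odds = 0.067444 / 0.00015437 ≈ 437.

437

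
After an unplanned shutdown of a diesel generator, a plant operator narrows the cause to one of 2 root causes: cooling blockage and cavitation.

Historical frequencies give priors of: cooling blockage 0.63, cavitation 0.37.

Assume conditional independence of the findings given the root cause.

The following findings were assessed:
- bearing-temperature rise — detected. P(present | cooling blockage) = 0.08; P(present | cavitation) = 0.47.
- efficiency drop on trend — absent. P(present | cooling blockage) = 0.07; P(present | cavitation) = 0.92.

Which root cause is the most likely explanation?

cooling blockage

For each hypothesis, the unnormalized posterior weight is prior × product of the finding likelihoods (using 1 − P(present | H) for each absent finding):
  cooling blockage: 0.63 × 0.08 × (1 − 0.07) = 0.046872
  cavitation: 0.37 × 0.47 × (1 − 0.92) = 0.013912
The unnormalized weights sum to 0.060784.
P(cooling blockage | evidence) ≈ 0.046872 / 0.060784 ≈ 0.771
P(cavitation | evidence) ≈ 0.013912 / 0.060784 ≈ 0.229
The largest is 0.771, so cooling blockage is most probable.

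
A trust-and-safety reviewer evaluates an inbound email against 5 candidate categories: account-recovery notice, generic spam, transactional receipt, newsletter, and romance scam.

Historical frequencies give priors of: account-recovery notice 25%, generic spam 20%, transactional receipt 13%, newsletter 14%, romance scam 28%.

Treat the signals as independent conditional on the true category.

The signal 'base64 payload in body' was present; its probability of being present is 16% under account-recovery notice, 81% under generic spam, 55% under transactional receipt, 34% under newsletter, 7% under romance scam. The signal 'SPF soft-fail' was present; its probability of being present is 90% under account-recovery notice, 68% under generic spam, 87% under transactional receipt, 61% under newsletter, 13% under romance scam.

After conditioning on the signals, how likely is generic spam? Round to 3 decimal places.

By Bayes' rule with conditional independence, the unnormalized weight for each hypothesis is prior × ∏ likelihoods:
  account-recovery notice: 0.25 × 0.16 × 0.90 = 0.036
  generic spam: 0.20 × 0.81 × 0.68 = 0.11016
  transactional receipt: 0.13 × 0.55 × 0.87 = 0.062205
  newsletter: 0.14 × 0.34 × 0.61 = 0.029036
  romance scam: 0.28 × 0.07 × 0.13 = 0.002548
The unnormalized weights sum to 0.23995.
P(generic spam | evidence) = 0.11016 / 0.23995 ≈ 0.459.

0.459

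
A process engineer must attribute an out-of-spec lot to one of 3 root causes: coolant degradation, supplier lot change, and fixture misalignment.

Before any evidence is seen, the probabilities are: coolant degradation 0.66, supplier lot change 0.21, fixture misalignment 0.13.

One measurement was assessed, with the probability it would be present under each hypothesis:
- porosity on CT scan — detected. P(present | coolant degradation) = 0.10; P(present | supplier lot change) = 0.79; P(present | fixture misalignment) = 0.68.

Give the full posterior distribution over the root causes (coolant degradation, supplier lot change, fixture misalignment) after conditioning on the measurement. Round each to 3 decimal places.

Multiply each prior by the likelihood of the measurement:
  coolant degradation: 0.66 × 0.10 = 0.066
  supplier lot change: 0.21 × 0.79 = 0.1659
  fixture misalignment: 0.13 × 0.68 = 0.0884
The unnormalized weights sum to 0.3203.
P(coolant degradation | evidence) = 0.066 / 0.3203 ≈ 0.206
P(supplier lot change | evidence) = 0.1659 / 0.3203 ≈ 0.518
P(fixture misalignment | evidence) = 0.0884 / 0.3203 ≈ 0.276

0.206, 0.518, 0.276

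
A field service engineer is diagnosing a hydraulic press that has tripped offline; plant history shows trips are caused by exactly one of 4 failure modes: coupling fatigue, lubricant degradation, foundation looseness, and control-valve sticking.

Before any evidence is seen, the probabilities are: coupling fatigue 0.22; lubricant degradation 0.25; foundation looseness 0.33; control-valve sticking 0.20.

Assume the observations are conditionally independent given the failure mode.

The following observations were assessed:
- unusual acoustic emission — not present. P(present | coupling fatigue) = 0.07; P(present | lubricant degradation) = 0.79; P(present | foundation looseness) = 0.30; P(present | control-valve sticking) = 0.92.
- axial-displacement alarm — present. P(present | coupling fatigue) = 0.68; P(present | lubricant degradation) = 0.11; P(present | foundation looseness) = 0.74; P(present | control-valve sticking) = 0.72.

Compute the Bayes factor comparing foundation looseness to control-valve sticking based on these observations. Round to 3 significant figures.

Take the product of per-observation likelihoods under each hypothesis (using 1 − P(present | H) for each absent observation), then divide.
  foundation looseness: (1 − 0.30) × 0.74 = 0.518
  control-valve sticking: (1 − 0.92) × 0.72 = 0.0576
Bayes factor = 0.518 / 0.0576 ≈ 8.99

8.99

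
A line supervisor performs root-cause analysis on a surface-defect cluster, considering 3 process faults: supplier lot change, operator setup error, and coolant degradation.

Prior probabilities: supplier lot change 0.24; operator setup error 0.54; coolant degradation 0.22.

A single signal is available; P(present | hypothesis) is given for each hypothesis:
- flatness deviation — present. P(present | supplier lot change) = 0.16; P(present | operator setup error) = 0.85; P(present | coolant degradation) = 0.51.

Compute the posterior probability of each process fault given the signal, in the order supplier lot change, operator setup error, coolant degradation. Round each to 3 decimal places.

0.063, 0.753, 0.184

By Bayes' rule, the unnormalized weight for each hypothesis is prior × likelihood:
  supplier lot change: 0.24 × 0.16 = 0.0384
  operator setup error: 0.54 × 0.85 = 0.459
  coolant degradation: 0.22 × 0.51 = 0.1122
Normalizing constant Z = 0.0384 + 0.459 + 0.1122 = 0.6096.
P(supplier lot change | evidence) = 0.0384 / 0.6096 ≈ 0.063
P(operator setup error | evidence) = 0.459 / 0.6096 ≈ 0.753
P(coolant degradation | evidence) = 0.1122 / 0.6096 ≈ 0.184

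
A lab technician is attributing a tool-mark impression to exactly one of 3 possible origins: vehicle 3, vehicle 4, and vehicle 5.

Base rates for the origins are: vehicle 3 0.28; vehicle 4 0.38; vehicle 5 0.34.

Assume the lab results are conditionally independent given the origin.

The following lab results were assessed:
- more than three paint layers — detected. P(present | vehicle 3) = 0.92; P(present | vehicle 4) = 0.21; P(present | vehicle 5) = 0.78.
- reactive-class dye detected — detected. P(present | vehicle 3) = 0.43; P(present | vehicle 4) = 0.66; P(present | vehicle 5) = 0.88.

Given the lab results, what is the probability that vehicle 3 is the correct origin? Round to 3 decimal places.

0.279

Multiply each prior by the joint likelihood of the lab result pattern:
  vehicle 3: 0.28 × 0.92 × 0.43 = 0.11077
  vehicle 4: 0.38 × 0.21 × 0.66 = 0.052668
  vehicle 5: 0.34 × 0.78 × 0.88 = 0.23338
Normalizing constant Z = 0.11077 + 0.052668 + 0.23338 = 0.39681.
P(vehicle 3 | evidence) = 0.11077 / 0.39681 ≈ 0.279.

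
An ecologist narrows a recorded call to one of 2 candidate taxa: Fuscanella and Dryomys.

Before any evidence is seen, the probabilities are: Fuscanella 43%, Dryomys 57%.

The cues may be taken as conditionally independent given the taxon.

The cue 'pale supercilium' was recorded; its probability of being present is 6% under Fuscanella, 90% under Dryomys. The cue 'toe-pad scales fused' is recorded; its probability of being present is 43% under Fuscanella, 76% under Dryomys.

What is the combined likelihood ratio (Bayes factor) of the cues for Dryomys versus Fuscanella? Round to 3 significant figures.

26.5

Take the product of per-cue likelihoods under each hypothesis, then divide.
  Dryomys: 0.90 × 0.76 = 0.684
  Fuscanella: 0.06 × 0.43 = 0.0258
Bayes factor = 0.684 / 0.0258 ≈ 26.5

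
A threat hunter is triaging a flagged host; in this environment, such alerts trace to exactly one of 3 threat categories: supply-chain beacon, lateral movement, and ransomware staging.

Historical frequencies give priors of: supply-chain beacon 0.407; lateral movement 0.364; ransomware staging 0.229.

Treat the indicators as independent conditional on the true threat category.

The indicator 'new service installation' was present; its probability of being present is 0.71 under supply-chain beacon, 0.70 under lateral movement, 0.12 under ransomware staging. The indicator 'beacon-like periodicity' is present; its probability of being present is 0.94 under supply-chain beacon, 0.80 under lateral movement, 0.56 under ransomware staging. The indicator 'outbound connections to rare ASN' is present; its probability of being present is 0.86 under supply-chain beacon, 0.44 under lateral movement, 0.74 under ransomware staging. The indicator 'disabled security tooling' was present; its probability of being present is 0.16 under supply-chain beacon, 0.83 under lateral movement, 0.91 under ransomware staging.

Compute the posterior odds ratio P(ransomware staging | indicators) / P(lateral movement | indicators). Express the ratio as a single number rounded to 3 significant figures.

0.139

Unnormalized posterior weight (prior times the indicator likelihoods) for each of the two hypotheses:
  ransomware staging: 0.229 × 0.12 × 0.56 × 0.74 × 0.91 = 0.010363
  lateral movement: 0.364 × 0.70 × 0.80 × 0.44 × 0.83 = 0.074442
Odds(ransomware staging : lateral movement) = 0.010363 / 0.074442 ≈ 0.139.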